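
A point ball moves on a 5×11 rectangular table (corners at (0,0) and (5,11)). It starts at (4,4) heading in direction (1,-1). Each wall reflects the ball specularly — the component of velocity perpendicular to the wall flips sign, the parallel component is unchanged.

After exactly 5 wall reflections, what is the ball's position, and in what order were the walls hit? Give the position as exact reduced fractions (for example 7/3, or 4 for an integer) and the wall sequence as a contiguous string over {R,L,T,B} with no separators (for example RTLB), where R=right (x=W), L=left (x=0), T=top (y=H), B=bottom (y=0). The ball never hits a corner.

Final position: (1,11)
Wall sequence: RBLRT

1. t=1 → R at (5,3); v=(-1,-1)
2. t=3 → B at (2,0); v=(-1,1)
3. t=2 → L at (0,2); v=(1,1)
4. t=5 → R at (5,7); v=(-1,1)
5. t=4 → T at (1,11); v=(-1,-1)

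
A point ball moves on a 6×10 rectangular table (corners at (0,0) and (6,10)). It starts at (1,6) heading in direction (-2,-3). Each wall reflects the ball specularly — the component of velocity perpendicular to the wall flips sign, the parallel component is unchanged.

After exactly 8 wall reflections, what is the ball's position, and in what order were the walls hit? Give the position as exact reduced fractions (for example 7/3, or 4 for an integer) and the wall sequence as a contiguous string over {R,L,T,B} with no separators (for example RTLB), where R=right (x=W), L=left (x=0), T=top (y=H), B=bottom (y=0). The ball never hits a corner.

Final position: (1,10)
Wall sequence: LBRTLBRT

1. t=1/2 → L at (0,9/2); v=(2,-3)
2. t=3/2 → B at (3,0); v=(2,3)
3. t=3/2 → R at (6,9/2); v=(-2,3)
4. t=11/6 → T at (7/3,10); v=(-2,-3)
5. t=7/6 → L at (0,13/2); v=(2,-3)
6. t=13/6 → B at (13/3,0); v=(2,3)
7. t=5/6 → R at (6,5/2); v=(-2,3)
8. t=5/2 → T at (1,10); v=(-2,-3)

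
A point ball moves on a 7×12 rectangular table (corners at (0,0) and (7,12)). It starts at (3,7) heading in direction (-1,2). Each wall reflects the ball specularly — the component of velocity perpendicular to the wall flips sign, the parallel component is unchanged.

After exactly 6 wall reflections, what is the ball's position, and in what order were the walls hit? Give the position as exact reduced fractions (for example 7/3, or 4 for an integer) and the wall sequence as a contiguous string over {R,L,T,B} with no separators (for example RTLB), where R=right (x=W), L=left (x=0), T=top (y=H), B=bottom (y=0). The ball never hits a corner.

1. t=5/2 → T at (1/2,12); v=(-1,-2)
2. t=1/2 → L at (0,11); v=(1,-2)
3. t=11/2 → B at (11/2,0); v=(1,2)
4. t=3/2 → R at (7,3); v=(-1,2)
5. t=9/2 → T at (5/2,12); v=(-1,-2)
6. t=5/2 → L at (0,7); v=(1,-2)

Final position: (0,7)
Wall sequence: TLBRTL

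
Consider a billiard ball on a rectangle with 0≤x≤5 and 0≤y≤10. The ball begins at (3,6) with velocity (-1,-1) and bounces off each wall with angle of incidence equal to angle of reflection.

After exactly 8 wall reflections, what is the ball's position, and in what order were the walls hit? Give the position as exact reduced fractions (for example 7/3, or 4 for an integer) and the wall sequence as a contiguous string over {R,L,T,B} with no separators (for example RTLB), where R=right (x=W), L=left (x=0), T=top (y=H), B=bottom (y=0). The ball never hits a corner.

Final position: (3,0)
Wall sequence: LBRLTRLB

1. t=3 → L at (0,3); v=(1,-1)
2. t=3 → B at (3,0); v=(1,1)
3. t=2 → R at (5,2); v=(-1,1)
4. t=5 → L at (0,7); v=(1,1)
5. t=3 → T at (3,10); v=(1,-1)
6. t=2 → R at (5,8); v=(-1,-1)
7. t=5 → L at (0,3); v=(1,-1)
8. t=3 → B at (3,0); v=(1,1)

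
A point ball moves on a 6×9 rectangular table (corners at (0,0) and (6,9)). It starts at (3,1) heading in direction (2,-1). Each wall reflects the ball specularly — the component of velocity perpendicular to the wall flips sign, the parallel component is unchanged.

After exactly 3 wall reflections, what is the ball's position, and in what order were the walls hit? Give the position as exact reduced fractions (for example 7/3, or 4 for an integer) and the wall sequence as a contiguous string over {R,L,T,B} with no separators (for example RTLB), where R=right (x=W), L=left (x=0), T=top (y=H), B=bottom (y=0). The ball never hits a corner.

Final position: (0,7/2)
Wall sequence: BRL

1. t=1 → B at (5,0); v=(2,1)
2. t=1/2 → R at (6,1/2); v=(-2,1)
3. t=3 → L at (0,7/2); v=(2,1)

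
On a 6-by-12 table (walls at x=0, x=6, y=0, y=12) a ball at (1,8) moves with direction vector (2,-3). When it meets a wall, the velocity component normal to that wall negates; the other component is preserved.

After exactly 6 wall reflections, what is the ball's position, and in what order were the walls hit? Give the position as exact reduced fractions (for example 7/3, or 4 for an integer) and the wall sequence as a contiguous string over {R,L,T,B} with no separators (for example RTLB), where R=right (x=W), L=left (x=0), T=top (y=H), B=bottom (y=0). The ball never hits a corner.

1. t=5/2 → R at (6,1/2); v=(-2,-3)
2. t=1/6 → B at (17/3,0); v=(-2,3)
3. t=17/6 → L at (0,17/2); v=(2,3)
4. t=7/6 → T at (7/3,12); v=(2,-3)
5. t=11/6 → R at (6,13/2); v=(-2,-3)
6. t=13/6 → B at (5/3,0); v=(-2,3)

Final position: (5/3,0)
Wall sequence: RBLTRB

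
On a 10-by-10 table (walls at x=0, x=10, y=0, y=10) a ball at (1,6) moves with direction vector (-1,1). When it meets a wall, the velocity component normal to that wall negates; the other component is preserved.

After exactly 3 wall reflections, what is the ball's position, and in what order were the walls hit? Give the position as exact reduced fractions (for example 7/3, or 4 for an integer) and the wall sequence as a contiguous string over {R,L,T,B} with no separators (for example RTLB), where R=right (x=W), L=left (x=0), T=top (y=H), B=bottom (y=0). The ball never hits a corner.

Final position: (10,3)
Wall sequence: LTR

1. t=1 → L at (0,7); v=(1,1)
2. t=3 → T at (3,10); v=(1,-1)
3. t=7 → R at (10,3); v=(-1,-1)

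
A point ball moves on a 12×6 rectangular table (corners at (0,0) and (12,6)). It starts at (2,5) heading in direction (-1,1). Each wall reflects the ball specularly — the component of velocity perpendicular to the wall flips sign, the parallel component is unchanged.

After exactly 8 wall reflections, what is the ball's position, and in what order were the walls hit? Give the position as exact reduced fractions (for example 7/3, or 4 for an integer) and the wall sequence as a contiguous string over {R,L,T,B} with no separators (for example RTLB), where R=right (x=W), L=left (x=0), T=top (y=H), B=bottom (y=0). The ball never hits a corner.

1. t=1 → T at (1,6); v=(-1,-1)
2. t=1 → L at (0,5); v=(1,-1)
3. t=5 → B at (5,0); v=(1,1)
4. t=6 → T at (11,6); v=(1,-1)
5. t=1 → R at (12,5); v=(-1,-1)
6. t=5 → B at (7,0); v=(-1,1)
7. t=6 → T at (1,6); v=(-1,-1)
8. t=1 → L at (0,5); v=(1,-1)

Final position: (0,5)
Wall sequence: TLBTRBTL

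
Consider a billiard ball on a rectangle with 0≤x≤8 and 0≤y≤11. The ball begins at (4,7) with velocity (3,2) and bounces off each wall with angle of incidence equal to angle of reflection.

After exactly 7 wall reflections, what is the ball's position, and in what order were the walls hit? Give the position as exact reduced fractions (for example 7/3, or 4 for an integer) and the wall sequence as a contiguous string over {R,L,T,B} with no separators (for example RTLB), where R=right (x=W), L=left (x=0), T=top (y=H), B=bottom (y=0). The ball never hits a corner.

1. t=4/3 → R at (8,29/3); v=(-3,2)
2. t=2/3 → T at (6,11); v=(-3,-2)
3. t=2 → L at (0,7); v=(3,-2)
4. t=8/3 → R at (8,5/3); v=(-3,-2)
5. t=5/6 → B at (11/2,0); v=(-3,2)
6. t=11/6 → L at (0,11/3); v=(3,2)
7. t=8/3 → R at (8,9); v=(-3,2)

Final position: (8,9)
Wall sequence: RTLRBLR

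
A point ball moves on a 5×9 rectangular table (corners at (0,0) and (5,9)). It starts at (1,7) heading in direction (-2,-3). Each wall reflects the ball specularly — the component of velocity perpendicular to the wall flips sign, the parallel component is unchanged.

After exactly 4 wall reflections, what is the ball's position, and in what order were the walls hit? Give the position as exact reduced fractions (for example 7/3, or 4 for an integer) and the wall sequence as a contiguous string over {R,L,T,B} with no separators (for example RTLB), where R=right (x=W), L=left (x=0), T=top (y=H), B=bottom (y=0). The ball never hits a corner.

1. t=1/2 → L at (0,11/2); v=(2,-3)
2. t=11/6 → B at (11/3,0); v=(2,3)
3. t=2/3 → R at (5,2); v=(-2,3)
4. t=7/3 → T at (1/3,9); v=(-2,-3)

Final position: (1/3,9)
Wall sequence: LBRT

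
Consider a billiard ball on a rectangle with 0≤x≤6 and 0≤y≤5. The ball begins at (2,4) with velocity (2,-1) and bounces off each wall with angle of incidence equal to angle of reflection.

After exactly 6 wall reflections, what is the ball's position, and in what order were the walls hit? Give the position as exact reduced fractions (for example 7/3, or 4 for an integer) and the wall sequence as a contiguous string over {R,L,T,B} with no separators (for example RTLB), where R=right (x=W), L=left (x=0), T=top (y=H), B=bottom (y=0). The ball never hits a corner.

Final position: (0,3)
Wall sequence: RBLRTL

1. t=2 → R at (6,2); v=(-2,-1)
2. t=2 → B at (2,0); v=(-2,1)
3. t=1 → L at (0,1); v=(2,1)
4. t=3 → R at (6,4); v=(-2,1)
5. t=1 → T at (4,5); v=(-2,-1)
6. t=2 → L at (0,3); v=(2,-1)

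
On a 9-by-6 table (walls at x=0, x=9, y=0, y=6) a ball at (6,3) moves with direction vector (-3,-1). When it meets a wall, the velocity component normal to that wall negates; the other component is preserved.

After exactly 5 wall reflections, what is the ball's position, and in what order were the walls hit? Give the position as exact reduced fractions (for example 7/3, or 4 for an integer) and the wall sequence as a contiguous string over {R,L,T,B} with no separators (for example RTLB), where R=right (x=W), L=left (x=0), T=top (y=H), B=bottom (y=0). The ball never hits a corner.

Final position: (3,6)
Wall sequence: LBRLT

1. t=2 → L at (0,1); v=(3,-1)
2. t=1 → B at (3,0); v=(3,1)
3. t=2 → R at (9,2); v=(-3,1)
4. t=3 → L at (0,5); v=(3,1)
5. t=1 → T at (3,6); v=(3,-1)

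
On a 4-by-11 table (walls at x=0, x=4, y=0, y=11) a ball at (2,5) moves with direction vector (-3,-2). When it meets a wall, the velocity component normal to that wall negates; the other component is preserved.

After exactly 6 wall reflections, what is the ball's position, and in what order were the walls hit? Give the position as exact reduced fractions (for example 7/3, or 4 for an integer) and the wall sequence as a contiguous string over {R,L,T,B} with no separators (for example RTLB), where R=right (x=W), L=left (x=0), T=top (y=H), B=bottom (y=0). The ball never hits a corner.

Final position: (0,7)
Wall sequence: LRBLRL

1. t=2/3 → L at (0,11/3); v=(3,-2)
2. t=4/3 → R at (4,1); v=(-3,-2)
3. t=1/2 → B at (5/2,0); v=(-3,2)
4. t=5/6 → L at (0,5/3); v=(3,2)
5. t=4/3 → R at (4,13/3); v=(-3,2)
6. t=4/3 → L at (0,7); v=(3,2)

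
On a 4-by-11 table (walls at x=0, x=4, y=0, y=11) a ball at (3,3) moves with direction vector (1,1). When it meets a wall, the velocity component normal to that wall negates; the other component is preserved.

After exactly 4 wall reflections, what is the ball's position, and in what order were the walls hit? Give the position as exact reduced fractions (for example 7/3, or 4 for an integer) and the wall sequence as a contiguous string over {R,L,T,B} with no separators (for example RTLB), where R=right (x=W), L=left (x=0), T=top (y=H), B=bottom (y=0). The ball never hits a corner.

Final position: (4,10)
Wall sequence: RLTR

1. t=1 → R at (4,4); v=(-1,1)
2. t=4 → L at (0,8); v=(1,1)
3. t=3 → T at (3,11); v=(1,-1)
4. t=1 → R at (4,10); v=(-1,-1)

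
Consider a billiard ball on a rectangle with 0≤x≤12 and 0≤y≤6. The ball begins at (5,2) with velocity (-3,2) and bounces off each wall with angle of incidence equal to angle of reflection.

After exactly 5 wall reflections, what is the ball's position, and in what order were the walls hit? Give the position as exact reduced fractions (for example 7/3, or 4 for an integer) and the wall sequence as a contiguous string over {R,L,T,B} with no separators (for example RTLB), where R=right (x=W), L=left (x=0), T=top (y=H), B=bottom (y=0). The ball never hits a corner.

1. t=5/3 → L at (0,16/3); v=(3,2)
2. t=1/3 → T at (1,6); v=(3,-2)
3. t=3 → B at (10,0); v=(3,2)
4. t=2/3 → R at (12,4/3); v=(-3,2)
5. t=7/3 → T at (5,6); v=(-3,-2)

Final position: (5,6)
Wall sequence: LTBRT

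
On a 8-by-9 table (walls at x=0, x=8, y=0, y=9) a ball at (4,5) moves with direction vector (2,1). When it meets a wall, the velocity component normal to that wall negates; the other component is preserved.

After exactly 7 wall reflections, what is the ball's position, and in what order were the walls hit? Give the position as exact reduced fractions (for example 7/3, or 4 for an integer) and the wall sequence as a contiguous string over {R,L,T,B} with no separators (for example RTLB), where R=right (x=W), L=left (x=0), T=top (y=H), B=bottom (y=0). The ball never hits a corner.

1. t=2 → R at (8,7); v=(-2,1)
2. t=2 → T at (4,9); v=(-2,-1)
3. t=2 → L at (0,7); v=(2,-1)
4. t=4 → R at (8,3); v=(-2,-1)
5. t=3 → B at (2,0); v=(-2,1)
6. t=1 → L at (0,1); v=(2,1)
7. t=4 → R at (8,5); v=(-2,1)

Final position: (8,5)
Wall sequence: RTLRBLR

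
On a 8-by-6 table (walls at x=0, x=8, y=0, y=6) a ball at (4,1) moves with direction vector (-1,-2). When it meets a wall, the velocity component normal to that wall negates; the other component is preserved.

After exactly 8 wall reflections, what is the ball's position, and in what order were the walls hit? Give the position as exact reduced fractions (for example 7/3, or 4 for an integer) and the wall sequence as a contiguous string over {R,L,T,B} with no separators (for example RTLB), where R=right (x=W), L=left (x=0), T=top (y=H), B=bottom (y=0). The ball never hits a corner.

Final position: (9/2,6)
Wall sequence: BTLBTRBT

1. t=1/2 → B at (7/2,0); v=(-1,2)
2. t=3 → T at (1/2,6); v=(-1,-2)
3. t=1/2 → L at (0,5); v=(1,-2)
4. t=5/2 → B at (5/2,0); v=(1,2)
5. t=3 → T at (11/2,6); v=(1,-2)
6. t=5/2 → R at (8,1); v=(-1,-2)
7. t=1/2 → B at (15/2,0); v=(-1,2)
8. t=3 → T at (9/2,6); v=(-1,-2)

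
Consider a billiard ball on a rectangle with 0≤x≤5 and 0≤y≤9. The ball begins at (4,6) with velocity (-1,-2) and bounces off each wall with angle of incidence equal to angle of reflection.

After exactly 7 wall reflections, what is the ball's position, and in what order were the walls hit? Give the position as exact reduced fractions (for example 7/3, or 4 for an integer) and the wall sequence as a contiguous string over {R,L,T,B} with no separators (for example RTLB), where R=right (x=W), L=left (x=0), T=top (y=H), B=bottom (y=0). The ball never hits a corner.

Final position: (5/2,9)
Wall sequence: BLTRBLT

1. t=3 → B at (1,0); v=(-1,2)
2. t=1 → L at (0,2); v=(1,2)
3. t=7/2 → T at (7/2,9); v=(1,-2)
4. t=3/2 → R at (5,6); v=(-1,-2)
5. t=3 → B at (2,0); v=(-1,2)
6. t=2 → L at (0,4); v=(1,2)
7. t=5/2 → T at (5/2,9); v=(1,-2)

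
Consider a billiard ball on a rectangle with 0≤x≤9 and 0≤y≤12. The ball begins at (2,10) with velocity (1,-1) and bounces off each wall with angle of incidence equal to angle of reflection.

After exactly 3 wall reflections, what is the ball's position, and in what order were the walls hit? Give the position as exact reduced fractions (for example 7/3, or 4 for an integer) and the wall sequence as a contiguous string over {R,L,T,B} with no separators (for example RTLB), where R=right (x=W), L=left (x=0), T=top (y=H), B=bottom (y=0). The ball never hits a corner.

1. t=7 → R at (9,3); v=(-1,-1)
2. t=3 → B at (6,0); v=(-1,1)
3. t=6 → L at (0,6); v=(1,1)

Final position: (0,6)
Wall sequence: RBL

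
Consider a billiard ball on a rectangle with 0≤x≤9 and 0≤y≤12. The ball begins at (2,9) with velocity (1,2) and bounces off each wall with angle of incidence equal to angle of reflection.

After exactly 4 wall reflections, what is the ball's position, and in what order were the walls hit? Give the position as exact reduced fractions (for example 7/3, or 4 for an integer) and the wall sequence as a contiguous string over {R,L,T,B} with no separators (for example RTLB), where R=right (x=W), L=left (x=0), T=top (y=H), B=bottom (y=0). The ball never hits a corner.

Final position: (5/2,12)
Wall sequence: TRBT

1. t=3/2 → T at (7/2,12); v=(1,-2)
2. t=11/2 → R at (9,1); v=(-1,-2)
3. t=1/2 → B at (17/2,0); v=(-1,2)
4. t=6 → T at (5/2,12); v=(-1,-2)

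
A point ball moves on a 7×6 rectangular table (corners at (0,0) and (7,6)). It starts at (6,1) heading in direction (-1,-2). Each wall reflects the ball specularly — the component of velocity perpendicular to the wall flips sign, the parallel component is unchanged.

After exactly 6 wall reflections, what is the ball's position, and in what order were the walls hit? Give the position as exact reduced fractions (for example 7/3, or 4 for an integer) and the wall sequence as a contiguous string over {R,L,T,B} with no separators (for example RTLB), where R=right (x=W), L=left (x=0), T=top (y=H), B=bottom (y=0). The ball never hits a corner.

Final position: (13/2,0)
Wall sequence: BTLBTB

1. t=1/2 → B at (11/2,0); v=(-1,2)
2. t=3 → T at (5/2,6); v=(-1,-2)
3. t=5/2 → L at (0,1); v=(1,-2)
4. t=1/2 → B at (1/2,0); v=(1,2)
5. t=3 → T at (7/2,6); v=(1,-2)
6. t=3 → B at (13/2,0); v=(1,2)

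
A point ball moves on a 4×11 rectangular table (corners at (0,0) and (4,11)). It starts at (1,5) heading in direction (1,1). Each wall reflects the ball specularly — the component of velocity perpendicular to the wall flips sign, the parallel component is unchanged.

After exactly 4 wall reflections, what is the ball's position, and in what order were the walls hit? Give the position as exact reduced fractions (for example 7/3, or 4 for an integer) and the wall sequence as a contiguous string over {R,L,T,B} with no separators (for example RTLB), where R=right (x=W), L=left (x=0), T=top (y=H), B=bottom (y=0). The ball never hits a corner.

1. t=3 → R at (4,8); v=(-1,1)
2. t=3 → T at (1,11); v=(-1,-1)
3. t=1 → L at (0,10); v=(1,-1)
4. t=4 → R at (4,6); v=(-1,-1)

Final position: (4,6)
Wall sequence: RTLR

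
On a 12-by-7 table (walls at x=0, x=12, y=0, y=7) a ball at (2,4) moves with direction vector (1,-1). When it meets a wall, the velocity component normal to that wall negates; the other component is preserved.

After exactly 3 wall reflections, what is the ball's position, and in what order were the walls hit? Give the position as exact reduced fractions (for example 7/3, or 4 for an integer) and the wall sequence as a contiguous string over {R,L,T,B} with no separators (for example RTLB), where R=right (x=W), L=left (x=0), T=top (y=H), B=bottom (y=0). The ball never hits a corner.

Final position: (11,7)
Wall sequence: BRT

1. t=4 → B at (6,0); v=(1,1)
2. t=6 → R at (12,6); v=(-1,1)
3. t=1 → T at (11,7); v=(-1,-1)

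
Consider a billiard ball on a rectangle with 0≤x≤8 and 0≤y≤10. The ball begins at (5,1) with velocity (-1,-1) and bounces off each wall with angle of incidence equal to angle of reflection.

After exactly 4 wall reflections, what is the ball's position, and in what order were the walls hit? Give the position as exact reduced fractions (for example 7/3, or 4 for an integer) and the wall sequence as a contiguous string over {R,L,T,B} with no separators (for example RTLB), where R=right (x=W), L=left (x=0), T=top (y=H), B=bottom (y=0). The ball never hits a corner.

Final position: (8,8)
Wall sequence: BLTR

1. t=1 → B at (4,0); v=(-1,1)
2. t=4 → L at (0,4); v=(1,1)
3. t=6 → T at (6,10); v=(1,-1)
4. t=2 → R at (8,8); v=(-1,-1)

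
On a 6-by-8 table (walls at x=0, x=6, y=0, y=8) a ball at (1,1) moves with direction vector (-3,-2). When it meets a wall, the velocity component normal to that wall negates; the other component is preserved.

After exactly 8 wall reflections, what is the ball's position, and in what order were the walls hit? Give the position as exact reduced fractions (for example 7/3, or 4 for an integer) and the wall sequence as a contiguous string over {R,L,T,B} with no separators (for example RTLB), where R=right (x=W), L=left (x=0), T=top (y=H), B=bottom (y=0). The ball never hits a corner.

Final position: (1/2,0)
Wall sequence: LBRLTRLB

1. t=1/3 → L at (0,1/3); v=(3,-2)
2. t=1/6 → B at (1/2,0); v=(3,2)
3. t=11/6 → R at (6,11/3); v=(-3,2)
4. t=2 → L at (0,23/3); v=(3,2)
5. t=1/6 → T at (1/2,8); v=(3,-2)
6. t=11/6 → R at (6,13/3); v=(-3,-2)
7. t=2 → L at (0,1/3); v=(3,-2)
8. t=1/6 → B at (1/2,0); v=(3,2)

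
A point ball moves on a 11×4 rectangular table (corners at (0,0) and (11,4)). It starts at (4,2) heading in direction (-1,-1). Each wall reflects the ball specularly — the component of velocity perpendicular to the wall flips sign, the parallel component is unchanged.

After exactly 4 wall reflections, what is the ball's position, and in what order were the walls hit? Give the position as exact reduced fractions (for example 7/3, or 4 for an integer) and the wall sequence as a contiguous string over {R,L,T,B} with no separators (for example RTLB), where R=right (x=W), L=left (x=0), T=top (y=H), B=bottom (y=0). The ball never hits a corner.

Final position: (6,0)
Wall sequence: BLTB

1. t=2 → B at (2,0); v=(-1,1)
2. t=2 → L at (0,2); v=(1,1)
3. t=2 → T at (2,4); v=(1,-1)
4. t=4 → B at (6,0); v=(1,1)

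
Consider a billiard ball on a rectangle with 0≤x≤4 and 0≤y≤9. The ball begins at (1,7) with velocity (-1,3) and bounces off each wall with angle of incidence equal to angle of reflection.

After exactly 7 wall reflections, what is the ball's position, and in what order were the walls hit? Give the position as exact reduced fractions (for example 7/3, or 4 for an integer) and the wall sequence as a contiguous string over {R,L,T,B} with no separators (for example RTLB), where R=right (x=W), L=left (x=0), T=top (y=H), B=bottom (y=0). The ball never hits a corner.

Final position: (2/3,0)
Wall sequence: TLBRTLB

1. t=2/3 → T at (1/3,9); v=(-1,-3)
2. t=1/3 → L at (0,8); v=(1,-3)
3. t=8/3 → B at (8/3,0); v=(1,3)
4. t=4/3 → R at (4,4); v=(-1,3)
5. t=5/3 → T at (7/3,9); v=(-1,-3)
6. t=7/3 → L at (0,2); v=(1,-3)
7. t=2/3 → B at (2/3,0); v=(1,3)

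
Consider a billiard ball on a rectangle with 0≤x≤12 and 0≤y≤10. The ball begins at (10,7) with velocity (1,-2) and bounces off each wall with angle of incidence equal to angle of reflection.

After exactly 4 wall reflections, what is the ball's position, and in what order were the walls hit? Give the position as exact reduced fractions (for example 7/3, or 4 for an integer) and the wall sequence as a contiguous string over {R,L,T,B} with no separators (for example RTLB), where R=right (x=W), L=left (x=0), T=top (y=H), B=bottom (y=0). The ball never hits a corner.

1. t=2 → R at (12,3); v=(-1,-2)
2. t=3/2 → B at (21/2,0); v=(-1,2)
3. t=5 → T at (11/2,10); v=(-1,-2)
4. t=5 → B at (1/2,0); v=(-1,2)

Final position: (1/2,0)
Wall sequence: RBTB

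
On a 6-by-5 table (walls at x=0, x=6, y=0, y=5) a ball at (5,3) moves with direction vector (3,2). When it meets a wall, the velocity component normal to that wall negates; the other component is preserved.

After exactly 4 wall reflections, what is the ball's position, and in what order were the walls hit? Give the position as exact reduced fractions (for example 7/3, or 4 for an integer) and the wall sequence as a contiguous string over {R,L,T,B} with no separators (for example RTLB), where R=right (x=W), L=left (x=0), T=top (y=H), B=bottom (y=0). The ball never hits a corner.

1. t=1/3 → R at (6,11/3); v=(-3,2)
2. t=2/3 → T at (4,5); v=(-3,-2)
3. t=4/3 → L at (0,7/3); v=(3,-2)
4. t=7/6 → B at (7/2,0); v=(3,2)

Final position: (7/2,0)
Wall sequence: RTLB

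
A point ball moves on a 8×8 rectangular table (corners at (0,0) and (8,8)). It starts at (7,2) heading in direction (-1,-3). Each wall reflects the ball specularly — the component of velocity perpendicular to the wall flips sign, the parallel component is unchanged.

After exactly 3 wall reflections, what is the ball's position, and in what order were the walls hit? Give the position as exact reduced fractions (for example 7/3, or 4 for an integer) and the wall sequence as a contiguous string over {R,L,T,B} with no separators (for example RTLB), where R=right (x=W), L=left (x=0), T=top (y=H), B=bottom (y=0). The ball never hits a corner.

1. t=2/3 → B at (19/3,0); v=(-1,3)
2. t=8/3 → T at (11/3,8); v=(-1,-3)
3. t=8/3 → B at (1,0); v=(-1,3)

Final position: (1,0)
Wall sequence: BTB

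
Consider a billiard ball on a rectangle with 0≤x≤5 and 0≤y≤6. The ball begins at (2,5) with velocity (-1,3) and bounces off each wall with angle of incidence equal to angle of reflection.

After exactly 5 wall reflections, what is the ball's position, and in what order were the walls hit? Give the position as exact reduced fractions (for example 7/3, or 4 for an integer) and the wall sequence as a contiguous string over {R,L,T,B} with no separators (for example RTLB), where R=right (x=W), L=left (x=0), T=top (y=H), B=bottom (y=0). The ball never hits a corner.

Final position: (13/3,0)
Wall sequence: TLBTB

1. t=1/3 → T at (5/3,6); v=(-1,-3)
2. t=5/3 → L at (0,1); v=(1,-3)
3. t=1/3 → B at (1/3,0); v=(1,3)
4. t=2 → T at (7/3,6); v=(1,-3)
5. t=2 → B at (13/3,0); v=(1,3)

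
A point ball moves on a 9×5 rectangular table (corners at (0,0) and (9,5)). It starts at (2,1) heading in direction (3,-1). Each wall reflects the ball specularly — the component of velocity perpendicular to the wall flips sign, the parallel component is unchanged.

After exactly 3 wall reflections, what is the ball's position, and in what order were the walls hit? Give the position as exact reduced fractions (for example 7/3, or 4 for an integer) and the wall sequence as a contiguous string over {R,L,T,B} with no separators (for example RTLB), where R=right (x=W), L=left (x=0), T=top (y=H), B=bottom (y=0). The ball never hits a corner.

Final position: (0,13/3)
Wall sequence: BRL

1. t=1 → B at (5,0); v=(3,1)
2. t=4/3 → R at (9,4/3); v=(-3,1)
3. t=3 → L at (0,13/3); v=(3,1)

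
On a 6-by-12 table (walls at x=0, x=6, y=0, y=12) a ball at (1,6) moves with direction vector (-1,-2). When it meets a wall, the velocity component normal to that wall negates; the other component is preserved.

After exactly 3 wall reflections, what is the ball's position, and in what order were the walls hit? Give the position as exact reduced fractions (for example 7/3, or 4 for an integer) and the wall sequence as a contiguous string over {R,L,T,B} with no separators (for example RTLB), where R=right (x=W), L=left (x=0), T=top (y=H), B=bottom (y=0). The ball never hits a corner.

1. t=1 → L at (0,4); v=(1,-2)
2. t=2 → B at (2,0); v=(1,2)
3. t=4 → R at (6,8); v=(-1,2)

Final position: (6,8)
Wall sequence: LBR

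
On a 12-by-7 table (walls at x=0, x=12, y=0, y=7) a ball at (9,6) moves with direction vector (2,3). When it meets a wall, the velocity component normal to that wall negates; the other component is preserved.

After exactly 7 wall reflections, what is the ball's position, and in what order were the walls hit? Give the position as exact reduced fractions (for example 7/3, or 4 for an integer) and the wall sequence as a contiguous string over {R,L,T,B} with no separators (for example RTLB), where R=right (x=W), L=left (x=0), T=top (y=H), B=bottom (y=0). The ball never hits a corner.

Final position: (13/3,7)
Wall sequence: TRBTBLT

1. t=1/3 → T at (29/3,7); v=(2,-3)
2. t=7/6 → R at (12,7/2); v=(-2,-3)
3. t=7/6 → B at (29/3,0); v=(-2,3)
4. t=7/3 → T at (5,7); v=(-2,-3)
5. t=7/3 → B at (1/3,0); v=(-2,3)
6. t=1/6 → L at (0,1/2); v=(2,3)
7. t=13/6 → T at (13/3,7); v=(2,-3)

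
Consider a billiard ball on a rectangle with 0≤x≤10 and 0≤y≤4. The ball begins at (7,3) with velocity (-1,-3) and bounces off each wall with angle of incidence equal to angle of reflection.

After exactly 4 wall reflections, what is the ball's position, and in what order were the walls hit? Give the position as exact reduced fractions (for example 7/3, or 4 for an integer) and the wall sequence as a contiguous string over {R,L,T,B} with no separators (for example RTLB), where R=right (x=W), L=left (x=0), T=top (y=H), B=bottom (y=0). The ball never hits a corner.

Final position: (2,4)
Wall sequence: BTBT

1. t=1 → B at (6,0); v=(-1,3)
2. t=4/3 → T at (14/3,4); v=(-1,-3)
3. t=4/3 → B at (10/3,0); v=(-1,3)
4. t=4/3 → T at (2,4); v=(-1,-3)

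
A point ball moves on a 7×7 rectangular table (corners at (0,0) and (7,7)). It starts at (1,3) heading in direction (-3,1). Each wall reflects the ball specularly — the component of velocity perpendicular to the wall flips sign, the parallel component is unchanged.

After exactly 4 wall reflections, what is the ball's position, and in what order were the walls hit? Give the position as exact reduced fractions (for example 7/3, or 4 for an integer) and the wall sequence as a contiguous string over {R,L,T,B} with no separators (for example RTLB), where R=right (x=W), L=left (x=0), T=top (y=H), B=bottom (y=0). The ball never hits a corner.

Final position: (0,6)
Wall sequence: LRTL

1. t=1/3 → L at (0,10/3); v=(3,1)
2. t=7/3 → R at (7,17/3); v=(-3,1)
3. t=4/3 → T at (3,7); v=(-3,-1)
4. t=1 → L at (0,6); v=(3,-1)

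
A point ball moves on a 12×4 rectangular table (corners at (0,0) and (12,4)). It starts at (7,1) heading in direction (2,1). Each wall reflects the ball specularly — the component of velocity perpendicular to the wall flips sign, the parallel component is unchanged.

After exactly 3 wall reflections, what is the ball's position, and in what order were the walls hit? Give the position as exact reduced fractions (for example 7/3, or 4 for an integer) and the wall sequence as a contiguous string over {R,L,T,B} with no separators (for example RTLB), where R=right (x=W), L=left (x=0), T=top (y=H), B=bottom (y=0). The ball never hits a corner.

Final position: (3,0)
Wall sequence: RTB

1. t=5/2 → R at (12,7/2); v=(-2,1)
2. t=1/2 → T at (11,4); v=(-2,-1)
3. t=4 → B at (3,0); v=(-2,1)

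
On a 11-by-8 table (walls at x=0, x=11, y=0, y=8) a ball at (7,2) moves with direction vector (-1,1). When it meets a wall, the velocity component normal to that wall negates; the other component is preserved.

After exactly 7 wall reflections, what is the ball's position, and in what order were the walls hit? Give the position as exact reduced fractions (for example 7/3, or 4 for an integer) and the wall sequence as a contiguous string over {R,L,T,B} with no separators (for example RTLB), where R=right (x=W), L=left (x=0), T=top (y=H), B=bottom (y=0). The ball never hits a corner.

Final position: (1,0)
Wall sequence: TLBRTLB

1. t=6 → T at (1,8); v=(-1,-1)
2. t=1 → L at (0,7); v=(1,-1)
3. t=7 → B at (7,0); v=(1,1)
4. t=4 → R at (11,4); v=(-1,1)
5. t=4 → T at (7,8); v=(-1,-1)
6. t=7 → L at (0,1); v=(1,-1)
7. t=1 → B at (1,0); v=(1,1)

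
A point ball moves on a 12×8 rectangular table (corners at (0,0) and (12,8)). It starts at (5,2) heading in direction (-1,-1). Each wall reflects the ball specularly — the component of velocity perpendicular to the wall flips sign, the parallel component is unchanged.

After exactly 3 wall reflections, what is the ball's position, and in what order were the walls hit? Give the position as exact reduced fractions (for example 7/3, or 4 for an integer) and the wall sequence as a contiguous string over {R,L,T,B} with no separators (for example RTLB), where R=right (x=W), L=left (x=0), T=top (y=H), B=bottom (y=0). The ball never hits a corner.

Final position: (5,8)
Wall sequence: BLT

1. t=2 → B at (3,0); v=(-1,1)
2. t=3 → L at (0,3); v=(1,1)
3. t=5 → T at (5,8); v=(1,-1)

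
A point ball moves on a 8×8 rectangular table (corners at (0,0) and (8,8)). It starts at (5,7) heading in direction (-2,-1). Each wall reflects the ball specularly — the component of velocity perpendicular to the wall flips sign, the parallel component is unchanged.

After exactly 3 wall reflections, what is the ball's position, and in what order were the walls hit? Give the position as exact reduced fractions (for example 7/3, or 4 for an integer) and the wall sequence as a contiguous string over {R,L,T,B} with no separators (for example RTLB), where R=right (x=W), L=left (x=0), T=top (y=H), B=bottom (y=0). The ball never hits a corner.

1. t=5/2 → L at (0,9/2); v=(2,-1)
2. t=4 → R at (8,1/2); v=(-2,-1)
3. t=1/2 → B at (7,0); v=(-2,1)

Final position: (7,0)
Wall sequence: LRB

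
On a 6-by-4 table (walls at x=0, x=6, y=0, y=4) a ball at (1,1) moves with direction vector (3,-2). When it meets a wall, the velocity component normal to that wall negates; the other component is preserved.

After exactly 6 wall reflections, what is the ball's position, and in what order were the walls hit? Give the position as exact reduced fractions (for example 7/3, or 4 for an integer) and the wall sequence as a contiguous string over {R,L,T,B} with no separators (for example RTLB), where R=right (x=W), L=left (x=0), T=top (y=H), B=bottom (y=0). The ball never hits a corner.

1. t=1/2 → B at (5/2,0); v=(3,2)
2. t=7/6 → R at (6,7/3); v=(-3,2)
3. t=5/6 → T at (7/2,4); v=(-3,-2)
4. t=7/6 → L at (0,5/3); v=(3,-2)
5. t=5/6 → B at (5/2,0); v=(3,2)
6. t=7/6 → R at (6,7/3); v=(-3,2)

Final position: (6,7/3)
Wall sequence: BRTLBR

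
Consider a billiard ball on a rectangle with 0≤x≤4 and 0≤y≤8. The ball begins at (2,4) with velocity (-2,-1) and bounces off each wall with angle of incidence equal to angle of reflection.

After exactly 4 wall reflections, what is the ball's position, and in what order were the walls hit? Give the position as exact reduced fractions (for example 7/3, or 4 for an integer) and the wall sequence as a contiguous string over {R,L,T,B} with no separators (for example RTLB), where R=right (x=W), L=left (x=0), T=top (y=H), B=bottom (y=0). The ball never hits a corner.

1. t=1 → L at (0,3); v=(2,-1)
2. t=2 → R at (4,1); v=(-2,-1)
3. t=1 → B at (2,0); v=(-2,1)
4. t=1 → L at (0,1); v=(2,1)

Final position: (0,1)
Wall sequence: LRBL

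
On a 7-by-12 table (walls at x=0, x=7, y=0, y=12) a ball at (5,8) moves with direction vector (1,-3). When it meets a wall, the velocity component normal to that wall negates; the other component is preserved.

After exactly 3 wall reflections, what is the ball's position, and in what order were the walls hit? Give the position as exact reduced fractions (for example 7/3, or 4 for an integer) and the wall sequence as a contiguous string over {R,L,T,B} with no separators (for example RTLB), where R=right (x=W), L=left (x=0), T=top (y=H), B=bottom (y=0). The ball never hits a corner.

1. t=2 → R at (7,2); v=(-1,-3)
2. t=2/3 → B at (19/3,0); v=(-1,3)
3. t=4 → T at (7/3,12); v=(-1,-3)

Final position: (7/3,12)
Wall sequence: RBT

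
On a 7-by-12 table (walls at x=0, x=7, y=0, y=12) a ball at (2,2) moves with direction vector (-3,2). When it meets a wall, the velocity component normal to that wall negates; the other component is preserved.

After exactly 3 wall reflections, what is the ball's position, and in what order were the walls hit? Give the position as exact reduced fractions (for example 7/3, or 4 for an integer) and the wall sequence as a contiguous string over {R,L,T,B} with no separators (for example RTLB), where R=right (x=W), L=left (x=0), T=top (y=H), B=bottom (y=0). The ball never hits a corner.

Final position: (1,12)
Wall sequence: LRT

1. t=2/3 → L at (0,10/3); v=(3,2)
2. t=7/3 → R at (7,8); v=(-3,2)
3. t=2 → T at (1,12); v=(-3,-2)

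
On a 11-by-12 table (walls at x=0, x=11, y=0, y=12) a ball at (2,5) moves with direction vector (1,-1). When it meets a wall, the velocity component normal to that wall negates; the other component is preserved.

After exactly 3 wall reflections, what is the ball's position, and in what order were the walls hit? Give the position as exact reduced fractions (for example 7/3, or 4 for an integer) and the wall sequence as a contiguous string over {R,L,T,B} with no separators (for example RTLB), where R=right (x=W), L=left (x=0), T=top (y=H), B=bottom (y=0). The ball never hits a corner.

1. t=5 → B at (7,0); v=(1,1)
2. t=4 → R at (11,4); v=(-1,1)
3. t=8 → T at (3,12); v=(-1,-1)

Final position: (3,12)
Wall sequence: BRT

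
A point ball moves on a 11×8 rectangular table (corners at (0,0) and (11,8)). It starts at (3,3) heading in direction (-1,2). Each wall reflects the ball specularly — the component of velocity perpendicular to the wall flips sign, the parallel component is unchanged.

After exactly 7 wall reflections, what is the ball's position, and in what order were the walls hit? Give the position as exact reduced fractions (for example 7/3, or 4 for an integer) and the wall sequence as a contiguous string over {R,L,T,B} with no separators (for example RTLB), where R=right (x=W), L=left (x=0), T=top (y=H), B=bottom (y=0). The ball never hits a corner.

1. t=5/2 → T at (1/2,8); v=(-1,-2)
2. t=1/2 → L at (0,7); v=(1,-2)
3. t=7/2 → B at (7/2,0); v=(1,2)
4. t=4 → T at (15/2,8); v=(1,-2)
5. t=7/2 → R at (11,1); v=(-1,-2)
6. t=1/2 → B at (21/2,0); v=(-1,2)
7. t=4 → T at (13/2,8); v=(-1,-2)

Final position: (13/2,8)
Wall sequence: TLBTRBT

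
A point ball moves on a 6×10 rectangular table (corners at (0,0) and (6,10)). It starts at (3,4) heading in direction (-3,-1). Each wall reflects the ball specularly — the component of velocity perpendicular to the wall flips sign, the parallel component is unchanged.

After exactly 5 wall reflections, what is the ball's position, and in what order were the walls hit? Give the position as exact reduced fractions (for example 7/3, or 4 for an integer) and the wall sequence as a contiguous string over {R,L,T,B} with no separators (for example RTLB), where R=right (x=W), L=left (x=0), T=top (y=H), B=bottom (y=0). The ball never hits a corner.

Final position: (6,3)
Wall sequence: LRBLR

1. t=1 → L at (0,3); v=(3,-1)
2. t=2 → R at (6,1); v=(-3,-1)
3. t=1 → B at (3,0); v=(-3,1)
4. t=1 → L at (0,1); v=(3,1)
5. t=2 → R at (6,3); v=(-3,1)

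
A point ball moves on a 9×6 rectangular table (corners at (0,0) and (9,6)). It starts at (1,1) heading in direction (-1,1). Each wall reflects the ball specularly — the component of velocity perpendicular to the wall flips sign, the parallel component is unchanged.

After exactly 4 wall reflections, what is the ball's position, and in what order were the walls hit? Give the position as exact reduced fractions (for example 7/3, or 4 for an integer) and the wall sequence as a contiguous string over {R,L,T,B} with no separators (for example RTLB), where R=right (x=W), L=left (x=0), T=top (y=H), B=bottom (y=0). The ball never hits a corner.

1. t=1 → L at (0,2); v=(1,1)
2. t=4 → T at (4,6); v=(1,-1)
3. t=5 → R at (9,1); v=(-1,-1)
4. t=1 → B at (8,0); v=(-1,1)

Final position: (8,0)
Wall sequence: LTRB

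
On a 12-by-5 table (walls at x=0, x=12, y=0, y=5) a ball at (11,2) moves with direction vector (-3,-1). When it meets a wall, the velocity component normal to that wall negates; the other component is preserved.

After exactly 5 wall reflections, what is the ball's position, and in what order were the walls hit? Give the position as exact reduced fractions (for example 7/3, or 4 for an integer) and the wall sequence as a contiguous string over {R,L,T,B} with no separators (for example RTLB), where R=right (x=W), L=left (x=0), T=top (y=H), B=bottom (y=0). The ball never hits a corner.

Final position: (0,1/3)
Wall sequence: BLTRL

1. t=2 → B at (5,0); v=(-3,1)
2. t=5/3 → L at (0,5/3); v=(3,1)
3. t=10/3 → T at (10,5); v=(3,-1)
4. t=2/3 → R at (12,13/3); v=(-3,-1)
5. t=4 → L at (0,1/3); v=(3,-1)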